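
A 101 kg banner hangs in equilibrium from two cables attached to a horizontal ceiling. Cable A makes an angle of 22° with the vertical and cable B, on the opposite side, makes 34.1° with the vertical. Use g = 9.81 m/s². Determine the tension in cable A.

Angles from the horizontal: cable A is 90° − 22° = 68°, cable B is 90° − 34.1° = 55.9°.
Weight W = 101 × 9.81 = 990.8 N acts straight down.
Horizontal: T_A cos 68° = T_B cos 55.9°  →  T_B = 0.6682 T_A.
Vertical: T_A sin 68° + T_B sin 55.9° = 990.8.
Substituting the horizontal relation into the vertical equation gives 1.48 T_A = 990.8, so T_A = 669.3 N.

T_A ≈ 669 N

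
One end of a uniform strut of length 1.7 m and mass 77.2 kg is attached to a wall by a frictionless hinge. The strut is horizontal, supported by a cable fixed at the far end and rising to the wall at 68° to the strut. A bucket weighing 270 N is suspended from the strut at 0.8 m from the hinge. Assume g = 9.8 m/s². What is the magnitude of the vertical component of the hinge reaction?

Take torques about the hinge: T sin 68° · 1.7 = 77.2×9.8×0.85 + 270×0.8 = 859.08 N·m.
So T = 859.08 / (0.9272 × 1.7) = 545.03 N.
ΣF_y = 0: H_y = (77.2×9.8 + 270) − T sin 68° = 1026.6 − 505.34 = 521.22 N.

|H_y| ≈ 521 N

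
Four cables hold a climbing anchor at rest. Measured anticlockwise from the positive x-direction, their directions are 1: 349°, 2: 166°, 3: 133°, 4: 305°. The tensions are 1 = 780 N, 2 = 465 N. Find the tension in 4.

T_4 ≈ 1470 N

Resolve: ΣF_x = 780 cos 349° + 465 cos 166° + T_3 cos 133° + T_4 cos 305° = 0.
        ΣF_y = 780 sin 349° + 465 sin 166° + T_3 sin 133° + T_4 sin 305° = 0.
The known terms sum to (314.5, -36.34) N, so -0.6820 T_3 + 0.5736 T_4 = -314.5 and 0.7314 T_3 − 0.8192 T_4 = 36.34.
Solving simultaneously: T_3 = 1701 N, T_4 = 1475 N.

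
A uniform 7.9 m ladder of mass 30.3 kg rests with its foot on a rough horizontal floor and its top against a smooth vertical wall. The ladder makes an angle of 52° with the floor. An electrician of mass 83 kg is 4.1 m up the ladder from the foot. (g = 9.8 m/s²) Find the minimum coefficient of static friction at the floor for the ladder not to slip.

μ_min ≈ 0.402

ΣF_y = 0: N_floor = 30.3×9.8 + 83×9.8 = 1110.3 N.
Torques about the foot: N_wall · 7.9 sin 52° = 30.3×9.8×3.95 cos 52° + 83×9.8×4.1 cos 52° → N_wall = 445.81 N.
ΣF_x = 0: f_floor = N_wall = 445.81 N.
μ_min = f_floor / N_floor = 445.81 / 1110.3 = 0.4015.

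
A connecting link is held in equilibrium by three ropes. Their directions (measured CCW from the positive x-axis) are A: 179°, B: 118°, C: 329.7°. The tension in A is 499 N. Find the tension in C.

T_C ≈ 831 N

Resolve: ΣF_x = 499 cos 179° + T_B cos 118° + T_C cos 329.7° = 0.
        ΣF_y = 499 sin 179° + T_B sin 118° + T_C sin 329.7° = 0.
The known terms sum to (-498.9, 8.709) N, so -0.4695 T_B + 0.8634 T_C = 498.9 and 0.8829 T_B − 0.5045 T_C = -8.709.
Solving simultaneously: T_B = 464.7 N, T_C = 830.6 N.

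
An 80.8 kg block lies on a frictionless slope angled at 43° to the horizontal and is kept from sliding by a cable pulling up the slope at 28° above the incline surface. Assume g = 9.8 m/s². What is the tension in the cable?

T ≈ 612 N

Take axes along and perpendicular to the incline. Weight components: W sin 43° = 540 N down-slope, W cos 43° = 579.1 N into the surface.
Along incline: T cos 28° = W sin 43° → T = 611.6 N.
Perpendicular: N = W cos 43° − T sin 28° = 292 N.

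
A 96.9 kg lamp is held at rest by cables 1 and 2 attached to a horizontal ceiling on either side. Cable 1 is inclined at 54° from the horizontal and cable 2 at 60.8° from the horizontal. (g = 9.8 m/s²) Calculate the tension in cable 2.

Weight W = 96.9 × 9.8 = 949.6 N acts straight down.
Horizontal: T_1 cos 54° = T_2 cos 60.8°  →  T_1 = 0.83 T_2.
Vertical: T_1 sin 54° + T_2 sin 60.8° = 949.6.
Substituting the horizontal relation into the vertical equation gives 1.544 T_2 = 949.6, so T_2 = 614.9 N.

T_2 ≈ 615 N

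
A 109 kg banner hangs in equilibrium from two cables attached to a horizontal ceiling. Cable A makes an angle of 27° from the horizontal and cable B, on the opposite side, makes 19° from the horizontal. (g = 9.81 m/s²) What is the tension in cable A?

T_A ≈ 1410 N

Weight W = 109 × 9.81 = 1069 N acts straight down.
Horizontal: T_A cos 27° = T_B cos 19°  →  T_B = 0.9423 T_A.
Vertical: T_A sin 27° + T_B sin 19° = 1069.
Substituting the horizontal relation into the vertical equation gives 0.7608 T_A = 1069, so T_A = 1406 N.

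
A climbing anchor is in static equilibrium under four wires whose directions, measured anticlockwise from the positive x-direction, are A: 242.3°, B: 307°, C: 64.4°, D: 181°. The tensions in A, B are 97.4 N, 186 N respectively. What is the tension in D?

T_D ≈ 181 N

Resolve: ΣF_x = 97.4 cos 242.3° + 186 cos 307° + T_C cos 64.4° + T_D cos 181° = 0.
        ΣF_y = 97.4 sin 242.3° + 186 sin 307° + T_C sin 64.4° + T_D sin 181° = 0.
The known terms sum to (66.66, -234.8) N, so 0.4321 T_C − 0.9998 T_D = -66.66 and 0.9018 T_C − 0.0175 T_D = 234.8.
Solving simultaneously: T_C = 263.8 N, T_D = 180.7 N.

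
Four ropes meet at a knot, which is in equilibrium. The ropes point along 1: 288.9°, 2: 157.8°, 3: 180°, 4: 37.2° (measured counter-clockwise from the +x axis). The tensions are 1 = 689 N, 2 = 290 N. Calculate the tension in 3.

T_3 ≈ 669 N

Resolve: ΣF_x = 689 cos 288.9° + 290 cos 157.8° + T_3 cos 180° + T_4 cos 37.2° = 0.
        ΣF_y = 689 sin 288.9° + 290 sin 157.8° + T_3 sin 180° + T_4 sin 37.2° = 0.
The known terms sum to (-45.32, -542.3) N, so -1.0000 T_3 + 0.7965 T_4 = 45.32 and 0.0000 T_3 + 0.6046 T_4 = 542.3.
Solving simultaneously: T_3 = 669.1 N, T_4 = 896.9 N.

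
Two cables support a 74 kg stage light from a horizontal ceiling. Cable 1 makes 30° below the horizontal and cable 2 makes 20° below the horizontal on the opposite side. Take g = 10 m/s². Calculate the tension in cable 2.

T_2 ≈ 837 N

Weight W = 74 × 10 = 740 N acts straight down.
Horizontal: T_1 cos 30° = T_2 cos 20°  →  T_1 = 1.085 T_2.
Vertical: T_1 sin 30° + T_2 sin 20° = 740.
Substituting the horizontal relation into the vertical equation gives 0.8846 T_2 = 740, so T_2 = 836.6 N.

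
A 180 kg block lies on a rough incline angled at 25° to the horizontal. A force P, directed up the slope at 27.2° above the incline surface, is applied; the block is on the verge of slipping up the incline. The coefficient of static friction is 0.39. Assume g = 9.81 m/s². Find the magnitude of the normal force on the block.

N ≈ 1010 N

On the verge of sliding up the incline, friction equals μN and acts down the slope.
Perpendicular: N + P sin 27.2° = W cos 25° = 1600 N.
Along incline: P cos 27.2° = W sin 25° + μN  with W sin 25° = 746.3 N.
Solving the pair for P and N: P = 1284 N, N = 1014 N (and f = μN = 395.3 N).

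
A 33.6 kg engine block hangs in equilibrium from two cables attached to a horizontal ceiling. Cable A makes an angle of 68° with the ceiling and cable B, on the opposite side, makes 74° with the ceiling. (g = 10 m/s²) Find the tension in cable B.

T_B ≈ 204 N

Weight W = 33.6 × 10 = 336 N acts straight down.
Horizontal: T_A cos 68° = T_B cos 74°  →  T_A = 0.7358 T_B.
Vertical: T_A sin 68° + T_B sin 74° = 336.
Substituting the horizontal relation into the vertical equation gives 1.643 T_B = 336, so T_B = 204.4 N.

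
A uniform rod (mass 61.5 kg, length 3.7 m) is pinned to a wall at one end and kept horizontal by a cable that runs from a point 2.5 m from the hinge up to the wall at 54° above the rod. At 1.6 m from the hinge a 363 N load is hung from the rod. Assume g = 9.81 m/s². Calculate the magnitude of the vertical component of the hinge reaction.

|H_y| ≈ 288 N

Take torques about the hinge: T sin 54° · 2.5 = 61.5×9.81×1.85 + 363×1.6 = 1696.9 N·m.
So T = 1696.9 / (0.8090 × 2.5) = 839.01 N.
ΣF_y = 0: H_y = (61.5×9.81 + 363) − T sin 54° = 966.32 − 678.77 = 287.54 N.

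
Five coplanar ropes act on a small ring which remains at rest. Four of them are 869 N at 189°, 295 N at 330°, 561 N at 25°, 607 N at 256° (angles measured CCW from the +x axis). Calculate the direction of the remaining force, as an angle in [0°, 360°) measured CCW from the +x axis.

Sum the known components: ΣF_x = -241.2 N, ΣF_y = -635.3 N.
For equilibrium the remaining force must supply (−ΣF_x, −ΣF_y) = (241.2, 635.3) N.
Magnitude = √((241.2)² + (635.3)²) = 679.6 N; direction = atan2(635.3, 241.2) = 69.2°.

θ ≈ 69.2°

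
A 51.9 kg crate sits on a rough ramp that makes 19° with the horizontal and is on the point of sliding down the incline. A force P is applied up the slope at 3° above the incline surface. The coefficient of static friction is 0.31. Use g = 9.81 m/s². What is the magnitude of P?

On the verge of sliding down the incline, friction equals μN and acts up the slope.
Perpendicular: N + P sin 3° = W cos 19° = 481.4 N.
Along incline: P cos 3° + μN = W sin 19° with W sin 19° = 165.8 N.
Solving the pair for P and N: P = 16.82 N, N = 480.5 N (and f = μN = 149 N).

P ≈ 16.8 N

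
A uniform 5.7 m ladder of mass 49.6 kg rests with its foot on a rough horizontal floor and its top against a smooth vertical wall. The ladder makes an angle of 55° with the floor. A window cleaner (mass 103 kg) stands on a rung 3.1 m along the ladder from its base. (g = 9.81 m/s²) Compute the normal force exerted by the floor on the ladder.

ΣF_y = 0: N_floor = 49.6×9.81 + 103×9.81 = 1497 N.

N_floor ≈ 1500 N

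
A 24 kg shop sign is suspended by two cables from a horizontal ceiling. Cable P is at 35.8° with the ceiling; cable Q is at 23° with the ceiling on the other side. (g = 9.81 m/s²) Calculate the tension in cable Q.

T_Q ≈ 223 N

Weight W = 24 × 9.81 = 235.4 N acts straight down.
Horizontal: T_P cos 35.8° = T_Q cos 23°  →  T_P = 1.135 T_Q.
Vertical: T_P sin 35.8° + T_Q sin 23° = 235.4.
Substituting the horizontal relation into the vertical equation gives 1.055 T_Q = 235.4, so T_Q = 223.2 N.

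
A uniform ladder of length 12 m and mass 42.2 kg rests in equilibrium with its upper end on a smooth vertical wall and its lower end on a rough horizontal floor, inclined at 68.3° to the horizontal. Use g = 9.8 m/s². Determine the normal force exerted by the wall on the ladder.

N_wall ≈ 82.3 N

Torques about the foot: N_wall · 12 sin 68.3° = 42.2×9.8×6 cos 68.3° → N_wall = 82.288 N.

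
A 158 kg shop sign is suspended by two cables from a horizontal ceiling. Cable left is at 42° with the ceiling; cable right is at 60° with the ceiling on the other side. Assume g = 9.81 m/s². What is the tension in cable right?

Weight W = 158 × 9.81 = 1550 N acts straight down.
Horizontal: T_left cos 42° = T_right cos 60°  →  T_left = 0.6728 T_right.
Vertical: T_left sin 42° + T_right sin 60° = 1550.
Substituting the horizontal relation into the vertical equation gives 1.316 T_right = 1550, so T_right = 1178 N.

T_right ≈ 1180 N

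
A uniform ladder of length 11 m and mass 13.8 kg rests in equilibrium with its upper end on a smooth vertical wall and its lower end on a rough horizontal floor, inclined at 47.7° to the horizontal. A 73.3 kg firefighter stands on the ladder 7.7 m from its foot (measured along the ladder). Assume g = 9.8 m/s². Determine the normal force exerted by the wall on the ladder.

Torques about the foot: N_wall · 11 sin 47.7° = 13.8×9.8×5.5 cos 47.7° + 73.3×9.8×7.7 cos 47.7° → N_wall = 519.08 N.

N_wall ≈ 519 N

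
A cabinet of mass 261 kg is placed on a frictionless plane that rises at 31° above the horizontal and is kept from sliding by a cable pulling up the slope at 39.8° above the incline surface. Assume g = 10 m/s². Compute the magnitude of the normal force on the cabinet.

Take axes along and perpendicular to the incline. Weight components: W sin 31° = 1344 N down-slope, W cos 31° = 2237 N into the surface.
Along incline: T cos 39.8° = W sin 31° → T = 1750 N.
Perpendicular: N = W cos 31° − T sin 39.8° = 1117 N.

N ≈ 1120 N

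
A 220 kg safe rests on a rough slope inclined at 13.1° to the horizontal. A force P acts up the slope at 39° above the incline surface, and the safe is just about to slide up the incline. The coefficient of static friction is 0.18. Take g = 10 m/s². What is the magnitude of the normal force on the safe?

On the verge of sliding up the incline, friction equals μN and acts down the slope.
Perpendicular: N + P sin 39° = W cos 13.1° = 2143 N.
Along incline: P cos 39° = W sin 13.1° + μN  with W sin 13.1° = 498.6 N.
Solving the pair for P and N: P = 993.2 N, N = 1518 N (and f = μN = 273.2 N).

N ≈ 1520 N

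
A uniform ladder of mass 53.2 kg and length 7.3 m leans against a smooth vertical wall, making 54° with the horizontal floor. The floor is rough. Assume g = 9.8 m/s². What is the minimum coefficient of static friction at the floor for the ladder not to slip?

ΣF_y = 0: N_floor = 53.2×9.8 = 521.36 N.
Torques about the foot: N_wall · 7.3 sin 54° = 53.2×9.8×3.65 cos 54° → N_wall = 189.4 N.
ΣF_x = 0: f_floor = N_wall = 189.4 N.
μ_min = f_floor / N_floor = 189.4 / 521.36 = 0.3633.

μ_min ≈ 0.363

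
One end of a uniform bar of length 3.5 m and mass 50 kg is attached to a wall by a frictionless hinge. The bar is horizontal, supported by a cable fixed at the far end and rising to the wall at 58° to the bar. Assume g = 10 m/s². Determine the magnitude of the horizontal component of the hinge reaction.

Take torques about the hinge: T sin 58° · 3.5 = 50×10×1.75 = 875 N·m.
So T = 875 / (0.8480 × 3.5) = 294.79 N.
ΣF_x = 0: H_x = T cos 58° = 156.22 N.

H_x ≈ 156 N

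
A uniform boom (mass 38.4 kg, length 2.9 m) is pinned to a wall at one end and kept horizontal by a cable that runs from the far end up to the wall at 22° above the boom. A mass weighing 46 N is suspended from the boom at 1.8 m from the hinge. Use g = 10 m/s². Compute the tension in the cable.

Take torques about the hinge: T sin 22° · 2.9 = 38.4×10×1.45 + 46×1.8 = 639.6 N·m.
So T = 639.6 / (0.3746 × 2.9) = 588.76 N.

T ≈ 589 N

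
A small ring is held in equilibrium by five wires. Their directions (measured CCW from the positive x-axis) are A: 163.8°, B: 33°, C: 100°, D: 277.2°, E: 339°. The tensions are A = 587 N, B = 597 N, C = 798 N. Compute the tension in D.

Resolve: ΣF_x = 587 cos 163.8° + 597 cos 33° + 798 cos 100° + T_D cos 277.2° + T_E cos 339° = 0.
        ΣF_y = 587 sin 163.8° + 597 sin 33° + 798 sin 100° + T_D sin 277.2° + T_E sin 339° = 0.
The known terms sum to (-201.6, 1275) N, so 0.1253 T_D + 0.9336 T_E = 201.6 and -0.9921 T_D − 0.3584 T_E = -1275.
Solving simultaneously: T_D = 1268 N, T_E = 45.63 N.

T_D ≈ 1270 N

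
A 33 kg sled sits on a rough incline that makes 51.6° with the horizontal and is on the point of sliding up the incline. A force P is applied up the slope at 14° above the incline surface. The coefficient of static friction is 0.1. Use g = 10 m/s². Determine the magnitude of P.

On the verge of sliding up the incline, friction equals μN and acts down the slope.
Perpendicular: N + P sin 14° = W cos 51.6° = 205 N.
Along incline: P cos 14° = W sin 51.6° + μN  with W sin 51.6° = 258.6 N.
Solving the pair for P and N: P = 280.7 N, N = 137.1 N (and f = μN = 13.71 N).

P ≈ 281 N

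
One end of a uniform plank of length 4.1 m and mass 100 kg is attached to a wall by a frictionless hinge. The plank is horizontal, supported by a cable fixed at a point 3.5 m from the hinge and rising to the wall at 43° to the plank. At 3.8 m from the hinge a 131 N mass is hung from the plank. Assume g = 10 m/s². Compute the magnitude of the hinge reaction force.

|H| ≈ 879 N

Take torques about the hinge: T sin 43° · 3.5 = 100×10×2.05 + 131×3.8 = 2547.8 N·m.
So T = 2547.8 / (0.6820 × 3.5) = 1067.4 N.
ΣF_x = 0: H_x = T cos 43° = 780.62 N.
ΣF_y = 0: H_y = (100×10 + 131) − T sin 43° = 1131 − 727.94 = 403.06 N.
|H| = √(H_x² + H_y²) = √((780.62)² + (403.06)²) = 878.54 N.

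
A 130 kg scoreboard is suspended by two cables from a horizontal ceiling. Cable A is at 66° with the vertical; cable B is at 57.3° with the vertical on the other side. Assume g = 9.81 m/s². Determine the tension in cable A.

Angles from the horizontal: cable A is 90° − 66° = 24°, cable B is 90° − 57.3° = 32.7°.
Weight W = 130 × 9.81 = 1275 N acts straight down.
Horizontal: T_A cos 24° = T_B cos 32.7°  →  T_B = 1.086 T_A.
Vertical: T_A sin 24° + T_B sin 32.7° = 1275.
Substituting the horizontal relation into the vertical equation gives 0.9932 T_A = 1275, so T_A = 1284 N.

T_A ≈ 1280 N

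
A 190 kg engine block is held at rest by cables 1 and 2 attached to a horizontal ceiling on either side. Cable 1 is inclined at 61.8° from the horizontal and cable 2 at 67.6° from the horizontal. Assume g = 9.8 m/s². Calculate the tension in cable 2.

T_2 ≈ 1140 N

Weight W = 190 × 9.8 = 1862 N acts straight down.
Horizontal: T_1 cos 61.8° = T_2 cos 67.6°  →  T_1 = 0.8064 T_2.
Vertical: T_1 sin 61.8° + T_2 sin 67.6° = 1862.
Substituting the horizontal relation into the vertical equation gives 1.635 T_2 = 1862, so T_2 = 1139 N.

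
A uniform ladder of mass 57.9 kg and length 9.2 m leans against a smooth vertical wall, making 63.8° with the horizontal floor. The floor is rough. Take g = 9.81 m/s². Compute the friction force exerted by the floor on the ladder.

Torques about the foot: N_wall · 9.2 sin 63.8° = 57.9×9.81×4.6 cos 63.8° → N_wall = 139.75 N.
ΣF_x = 0: f_floor = N_wall = 139.75 N.

f ≈ 140 N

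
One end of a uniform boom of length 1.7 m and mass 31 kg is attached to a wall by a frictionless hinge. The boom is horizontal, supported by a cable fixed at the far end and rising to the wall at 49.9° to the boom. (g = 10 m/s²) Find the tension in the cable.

Take torques about the hinge: T sin 49.9° · 1.7 = 31×10×0.85 = 263.5 N·m.
So T = 263.5 / (0.7649 × 1.7) = 202.64 N.

T ≈ 203 N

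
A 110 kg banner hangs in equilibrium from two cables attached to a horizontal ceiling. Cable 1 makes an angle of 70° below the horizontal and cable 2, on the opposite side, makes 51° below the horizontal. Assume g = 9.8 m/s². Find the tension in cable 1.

Weight W = 110 × 9.8 = 1078 N acts straight down.
Horizontal: T_1 cos 70° = T_2 cos 51°  →  T_2 = 0.5435 T_1.
Vertical: T_1 sin 70° + T_2 sin 51° = 1078.
Substituting the horizontal relation into the vertical equation gives 1.362 T_1 = 1078, so T_1 = 791.5 N.

T_1 ≈ 791 N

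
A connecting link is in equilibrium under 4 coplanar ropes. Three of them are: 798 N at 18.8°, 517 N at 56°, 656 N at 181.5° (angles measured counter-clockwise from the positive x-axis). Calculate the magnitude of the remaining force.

Sum the known components: ΣF_x = 388.8 N, ΣF_y = 668.6 N.
For equilibrium the remaining force must supply (−ΣF_x, −ΣF_y) = (-388.8, -668.6) N.
Magnitude = √((-388.8)² + (-668.6)²) = 773.4 N; direction = atan2(-668.6, -388.8) = 239.8°.

F ≈ 773 N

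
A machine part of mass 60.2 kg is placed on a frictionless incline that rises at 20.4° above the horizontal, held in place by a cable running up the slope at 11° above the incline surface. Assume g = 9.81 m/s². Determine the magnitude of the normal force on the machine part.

N ≈ 514 N

Take axes along and perpendicular to the incline. Weight components: W sin 20.4° = 205.9 N down-slope, W cos 20.4° = 553.5 N into the surface.
Along incline: T cos 11° = W sin 20.4° → T = 209.7 N.
Perpendicular: N = W cos 20.4° − T sin 11° = 513.5 N.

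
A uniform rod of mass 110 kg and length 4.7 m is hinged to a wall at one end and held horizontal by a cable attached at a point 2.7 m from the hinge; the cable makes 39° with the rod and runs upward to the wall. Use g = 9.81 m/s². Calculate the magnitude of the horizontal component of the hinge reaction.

H_x ≈ 1160 N

Take torques about the hinge: T sin 39° · 2.7 = 110×9.81×2.35 = 2535.9 N·m.
So T = 2535.9 / (0.6293 × 2.7) = 1492.4 N.
ΣF_x = 0: H_x = T cos 39° = 1159.8 N.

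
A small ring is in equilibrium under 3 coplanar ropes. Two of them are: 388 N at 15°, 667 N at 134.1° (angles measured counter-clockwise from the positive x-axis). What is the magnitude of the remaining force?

Sum the known components: ΣF_x = -89.39 N, ΣF_y = 579.4 N.
For equilibrium the remaining force must supply (−ΣF_x, −ΣF_y) = (89.39, -579.4) N.
Magnitude = √((89.39)² + (-579.4)²) = 586.3 N; direction = atan2(-579.4, 89.39) = 278.8°.

F ≈ 586 N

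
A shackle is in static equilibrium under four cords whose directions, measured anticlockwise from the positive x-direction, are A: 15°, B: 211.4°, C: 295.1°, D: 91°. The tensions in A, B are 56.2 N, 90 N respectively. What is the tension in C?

Resolve: ΣF_x = 56.2 cos 15° + 90 cos 211.4° + T_C cos 295.1° + T_D cos 91° = 0.
        ΣF_y = 56.2 sin 15° + 90 sin 211.4° + T_C sin 295.1° + T_D sin 91° = 0.
The known terms sum to (-22.53, -32.35) N, so 0.4242 T_C − 0.0175 T_D = 22.53 and -0.9056 T_C + 0.9998 T_D = 32.35.
Solving simultaneously: T_C = 56.56 N, T_D = 83.58 N.

T_C ≈ 56.6 N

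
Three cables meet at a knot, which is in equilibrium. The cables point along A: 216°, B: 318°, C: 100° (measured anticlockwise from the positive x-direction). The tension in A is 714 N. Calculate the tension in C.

T_C ≈ 1130 N

Resolve: ΣF_x = 714 cos 216° + T_B cos 318° + T_C cos 100° = 0.
        ΣF_y = 714 sin 216° + T_B sin 318° + T_C sin 100° = 0.
The known terms sum to (-577.6, -419.7) N, so 0.7431 T_B − 0.1736 T_C = 577.6 and -0.6691 T_B + 0.9848 T_C = 419.7.
Solving simultaneously: T_B = 1042 N, T_C = 1134 N.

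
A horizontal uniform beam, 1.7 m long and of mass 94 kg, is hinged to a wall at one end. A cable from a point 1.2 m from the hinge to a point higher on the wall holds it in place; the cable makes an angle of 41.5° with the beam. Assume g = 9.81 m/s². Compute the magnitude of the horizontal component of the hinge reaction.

Take torques about the hinge: T sin 41.5° · 1.2 = 94×9.81×0.85 = 783.82 N·m.
So T = 783.82 / (0.6626 × 1.2) = 985.76 N.
ΣF_x = 0: H_x = T cos 41.5° = 738.29 N.

H_x ≈ 738 N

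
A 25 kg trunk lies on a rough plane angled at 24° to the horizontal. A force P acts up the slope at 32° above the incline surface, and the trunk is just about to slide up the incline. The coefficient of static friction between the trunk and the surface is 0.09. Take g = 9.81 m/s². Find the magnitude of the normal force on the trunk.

N ≈ 153 N

On the verge of sliding up the incline, friction equals μN and acts down the slope.
Perpendicular: N + P sin 32° = W cos 24° = 224 N.
Along incline: P cos 32° = W sin 24° + μN  with W sin 24° = 99.75 N.
Solving the pair for P and N: P = 133.9 N, N = 153.1 N (and f = μN = 13.78 N).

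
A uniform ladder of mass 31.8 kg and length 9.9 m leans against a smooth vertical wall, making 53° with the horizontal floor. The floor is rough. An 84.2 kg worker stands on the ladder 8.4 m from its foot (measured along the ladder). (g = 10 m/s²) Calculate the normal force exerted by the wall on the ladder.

N_wall ≈ 658 N

Torques about the foot: N_wall · 9.9 sin 53° = 31.8×10×4.95 cos 53° + 84.2×10×8.4 cos 53° → N_wall = 658.17 N.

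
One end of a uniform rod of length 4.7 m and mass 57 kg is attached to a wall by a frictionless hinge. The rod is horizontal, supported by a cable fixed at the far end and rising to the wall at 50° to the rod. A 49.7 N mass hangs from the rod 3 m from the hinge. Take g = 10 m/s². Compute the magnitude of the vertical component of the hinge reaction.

|H_y| ≈ 303 N

Take torques about the hinge: T sin 50° · 4.7 = 57×10×2.35 + 49.7×3 = 1488.6 N·m.
So T = 1488.6 / (0.7660 × 4.7) = 413.45 N.
ΣF_y = 0: H_y = (57×10 + 49.7) − T sin 50° = 619.7 − 316.72 = 302.98 N.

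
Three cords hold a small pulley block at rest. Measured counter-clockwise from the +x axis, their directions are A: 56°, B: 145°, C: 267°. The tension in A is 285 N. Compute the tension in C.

Resolve: ΣF_x = 285 cos 56° + T_B cos 145° + T_C cos 267° = 0.
        ΣF_y = 285 sin 56° + T_B sin 145° + T_C sin 267° = 0.
The known terms sum to (159.4, 236.3) N, so -0.8192 T_B − 0.0523 T_C = -159.4 and 0.5736 T_B − 0.9986 T_C = -236.3.
Solving simultaneously: T_B = 173.1 N, T_C = 336 N.

T_C ≈ 336 N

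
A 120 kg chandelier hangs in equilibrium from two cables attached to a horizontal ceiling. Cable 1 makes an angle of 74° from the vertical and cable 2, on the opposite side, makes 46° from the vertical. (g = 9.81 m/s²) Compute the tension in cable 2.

Angles from the horizontal: cable 1 is 90° − 74° = 16°, cable 2 is 90° − 46° = 44°.
Weight W = 120 × 9.81 = 1177 N acts straight down.
Horizontal: T_1 cos 16° = T_2 cos 44°  →  T_1 = 0.7483 T_2.
Vertical: T_1 sin 16° + T_2 sin 44° = 1177.
Substituting the horizontal relation into the vertical equation gives 0.9009 T_2 = 1177, so T_2 = 1307 N.

T_2 ≈ 1310 N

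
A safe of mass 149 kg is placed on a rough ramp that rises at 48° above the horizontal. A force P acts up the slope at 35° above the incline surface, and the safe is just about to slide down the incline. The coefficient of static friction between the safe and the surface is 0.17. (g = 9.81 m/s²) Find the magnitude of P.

On the verge of sliding down the incline, friction equals μN and acts up the slope.
Perpendicular: N + P sin 35° = W cos 48° = 978.1 N.
Along incline: P cos 35° + μN = W sin 48° with W sin 48° = 1086 N.
Solving the pair for P and N: P = 1275 N, N = 246.8 N (and f = μN = 41.96 N).

P ≈ 1270 N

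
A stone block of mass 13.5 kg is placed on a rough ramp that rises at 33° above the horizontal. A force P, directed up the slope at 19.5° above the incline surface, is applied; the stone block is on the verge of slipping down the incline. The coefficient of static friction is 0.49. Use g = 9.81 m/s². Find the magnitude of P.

On the verge of sliding down the incline, friction equals μN and acts up the slope.
Perpendicular: N + P sin 19.5° = W cos 33° = 111.1 N.
Along incline: P cos 19.5° + μN = W sin 33° with W sin 33° = 72.13 N.
Solving the pair for P and N: P = 22.73 N, N = 103.5 N (and f = μN = 50.71 N).

P ≈ 22.7 N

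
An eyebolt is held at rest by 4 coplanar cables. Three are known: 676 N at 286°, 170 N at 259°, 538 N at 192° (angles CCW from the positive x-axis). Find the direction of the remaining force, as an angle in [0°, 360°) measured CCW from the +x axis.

Sum the known components: ΣF_x = -372.4 N, ΣF_y = -928.5 N.
For equilibrium the remaining force must supply (−ΣF_x, −ΣF_y) = (372.4, 928.5) N.
Magnitude = √((372.4)² + (928.5)²) = 1000 N; direction = atan2(928.5, 372.4) = 68.1°.

θ ≈ 68.1°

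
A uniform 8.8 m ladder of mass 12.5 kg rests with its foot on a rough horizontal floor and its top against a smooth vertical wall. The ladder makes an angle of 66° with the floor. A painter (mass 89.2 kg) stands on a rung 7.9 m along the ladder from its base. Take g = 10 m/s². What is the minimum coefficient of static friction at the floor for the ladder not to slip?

ΣF_y = 0: N_floor = 12.5×10 + 89.2×10 = 1017 N.
Torques about the foot: N_wall · 8.8 sin 66° = 12.5×10×4.4 cos 66° + 89.2×10×7.9 cos 66° → N_wall = 384.35 N.
ΣF_x = 0: f_floor = N_wall = 384.35 N.
μ_min = f_floor / N_floor = 384.35 / 1017 = 0.3779.

μ_min ≈ 0.378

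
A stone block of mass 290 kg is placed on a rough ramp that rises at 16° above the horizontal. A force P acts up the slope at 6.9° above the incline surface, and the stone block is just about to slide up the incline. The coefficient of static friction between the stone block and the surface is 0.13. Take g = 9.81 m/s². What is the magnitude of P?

On the verge of sliding up the incline, friction equals μN and acts down the slope.
Perpendicular: N + P sin 6.9° = W cos 16° = 2735 N.
Along incline: P cos 6.9° = W sin 16° + μN  with W sin 16° = 784.2 N.
Solving the pair for P and N: P = 1130 N, N = 2599 N (and f = μN = 337.9 N).

P ≈ 1130 N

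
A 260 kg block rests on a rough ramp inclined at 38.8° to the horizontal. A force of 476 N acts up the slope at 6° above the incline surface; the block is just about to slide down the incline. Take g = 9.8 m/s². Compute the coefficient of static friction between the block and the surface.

μ ≈ 0.580

On the verge of sliding down the incline, friction is at its maximum μN and acts up the slope.
Perpendicular to incline: N = W cos 38.8° − P sin 6° = 1986 − 49.76 = 1936 N.
Along incline: P cos 6° + μN = W sin 38.8° → μ = (W sin 38.8° − P cos 6°) / N = 0.5802.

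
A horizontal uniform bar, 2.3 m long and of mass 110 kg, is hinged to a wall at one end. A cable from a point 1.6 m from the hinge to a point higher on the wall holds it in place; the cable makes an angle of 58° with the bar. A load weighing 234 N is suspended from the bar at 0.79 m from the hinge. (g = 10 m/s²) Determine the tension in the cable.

T ≈ 1070 N

Take torques about the hinge: T sin 58° · 1.6 = 110×10×1.15 + 234×0.79 = 1449.9 N·m.
So T = 1449.9 / (0.8480 × 1.6) = 1068.5 N.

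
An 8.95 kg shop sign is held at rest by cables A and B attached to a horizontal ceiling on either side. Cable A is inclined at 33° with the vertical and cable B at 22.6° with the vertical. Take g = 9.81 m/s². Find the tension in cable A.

T_A ≈ 40.9 N

Angles from the horizontal: cable A is 90° − 33° = 57°, cable B is 90° − 22.6° = 67.4°.
Weight W = 8.95 × 9.81 = 87.8 N acts straight down.
Horizontal: T_A cos 57° = T_B cos 67.4°  →  T_B = 1.417 T_A.
Vertical: T_A sin 57° + T_B sin 67.4° = 87.8.
Substituting the horizontal relation into the vertical equation gives 2.147 T_A = 87.8, so T_A = 40.89 N.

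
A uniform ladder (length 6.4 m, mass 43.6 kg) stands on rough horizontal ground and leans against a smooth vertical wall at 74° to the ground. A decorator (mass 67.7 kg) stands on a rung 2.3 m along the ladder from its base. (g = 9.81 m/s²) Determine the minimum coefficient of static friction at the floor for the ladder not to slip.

ΣF_y = 0: N_floor = 43.6×9.81 + 67.7×9.81 = 1091.9 N.
Torques about the foot: N_wall · 6.4 sin 74° = 43.6×9.81×3.2 cos 74° + 67.7×9.81×2.3 cos 74° → N_wall = 129.76 N.
ΣF_x = 0: f_floor = N_wall = 129.76 N.
μ_min = f_floor / N_floor = 129.76 / 1091.9 = 0.1188.

μ_min ≈ 0.119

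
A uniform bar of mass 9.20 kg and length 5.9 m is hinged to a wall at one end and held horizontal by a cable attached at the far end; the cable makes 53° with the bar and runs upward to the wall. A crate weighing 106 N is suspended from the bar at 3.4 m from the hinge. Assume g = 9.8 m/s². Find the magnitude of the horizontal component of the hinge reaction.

H_x ≈ 80 N

Take torques about the hinge: T sin 53° · 5.9 = 9.20×9.8×2.95 + 106×3.4 = 626.37 N·m.
So T = 626.37 / (0.7986 × 5.9) = 132.93 N.
ΣF_x = 0: H_x = T cos 53° = 80.001 N.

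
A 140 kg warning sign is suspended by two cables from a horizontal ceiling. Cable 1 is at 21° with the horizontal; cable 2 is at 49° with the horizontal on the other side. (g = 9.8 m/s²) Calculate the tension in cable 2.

T_2 ≈ 1360 N

Weight W = 140 × 9.8 = 1372 N acts straight down.
Horizontal: T_1 cos 21° = T_2 cos 49°  →  T_1 = 0.7027 T_2.
Vertical: T_1 sin 21° + T_2 sin 49° = 1372.
Substituting the horizontal relation into the vertical equation gives 1.007 T_2 = 1372, so T_2 = 1363 N.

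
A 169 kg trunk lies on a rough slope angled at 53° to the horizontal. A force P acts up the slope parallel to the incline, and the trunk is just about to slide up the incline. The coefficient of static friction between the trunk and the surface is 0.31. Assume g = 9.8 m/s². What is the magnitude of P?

P ≈ 1630 N

On the verge of sliding up the incline, friction equals μN and acts down the slope.
Perpendicular: N + P sin 0° = W cos 53° = 996.7 N.
Along incline: P cos 0° = W sin 53° + μN  with W sin 53° = 1323 N.
Solving the pair for P and N: P = 1632 N, N = 996.7 N (and f = μN = 309 N).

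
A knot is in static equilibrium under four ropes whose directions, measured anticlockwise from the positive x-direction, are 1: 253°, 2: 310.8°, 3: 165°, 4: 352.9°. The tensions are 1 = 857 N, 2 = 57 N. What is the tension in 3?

Resolve: ΣF_x = 857 cos 253° + 57 cos 310.8° + T_3 cos 165° + T_4 cos 352.9° = 0.
        ΣF_y = 857 sin 253° + 57 sin 310.8° + T_3 sin 165° + T_4 sin 352.9° = 0.
The known terms sum to (-213.3, -862.7) N, so -0.9659 T_3 + 0.9923 T_4 = 213.3 and 0.2588 T_3 − 0.1236 T_4 = 862.7.
Solving simultaneously: T_3 = 6420 N, T_4 = 6465 N.

T_3 ≈ 6420 N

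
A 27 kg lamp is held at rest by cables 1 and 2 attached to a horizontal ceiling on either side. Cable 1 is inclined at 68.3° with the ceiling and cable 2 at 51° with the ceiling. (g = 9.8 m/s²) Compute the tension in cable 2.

Weight W = 27 × 9.8 = 264.6 N acts straight down.
Horizontal: T_1 cos 68.3° = T_2 cos 51°  →  T_1 = 1.702 T_2.
Vertical: T_1 sin 68.3° + T_2 sin 51° = 264.6.
Substituting the horizontal relation into the vertical equation gives 2.359 T_2 = 264.6, so T_2 = 112.2 N.

T_2 ≈ 112 N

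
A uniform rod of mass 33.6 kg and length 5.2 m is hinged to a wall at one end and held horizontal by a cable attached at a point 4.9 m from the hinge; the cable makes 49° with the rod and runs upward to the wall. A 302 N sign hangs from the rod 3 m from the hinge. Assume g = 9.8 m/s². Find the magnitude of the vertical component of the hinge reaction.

|H_y| ≈ 272 N

Take torques about the hinge: T sin 49° · 4.9 = 33.6×9.8×2.6 + 302×3 = 1762.1 N·m.
So T = 1762.1 / (0.7547 × 4.9) = 476.5 N.
ΣF_y = 0: H_y = (33.6×9.8 + 302) − T sin 49° = 631.28 − 359.62 = 271.66 N.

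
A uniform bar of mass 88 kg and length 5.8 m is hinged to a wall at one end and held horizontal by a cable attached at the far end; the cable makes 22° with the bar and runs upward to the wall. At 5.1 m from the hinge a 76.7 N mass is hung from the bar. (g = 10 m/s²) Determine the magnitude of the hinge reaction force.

Take torques about the hinge: T sin 22° · 5.8 = 88×10×2.9 + 76.7×5.1 = 2943.2 N·m.
So T = 2943.2 / (0.3746 × 5.8) = 1354.6 N.
ΣF_x = 0: H_x = T cos 22° = 1256 N.
ΣF_y = 0: H_y = (88×10 + 76.7) − T sin 22° = 956.7 − 507.44 = 449.26 N.
|H| = √(H_x² + H_y²) = √((1256)² + (449.26)²) = 1333.9 N.

|H| ≈ 1330 N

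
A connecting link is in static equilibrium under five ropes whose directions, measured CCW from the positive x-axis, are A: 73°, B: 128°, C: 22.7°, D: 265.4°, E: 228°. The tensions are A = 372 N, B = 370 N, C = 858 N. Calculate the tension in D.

T_D ≈ 255 N

Resolve: ΣF_x = 372 cos 73° + 370 cos 128° + 858 cos 22.7° + T_D cos 265.4° + T_E cos 228° = 0.
        ΣF_y = 372 sin 73° + 370 sin 128° + 858 sin 22.7° + T_D sin 265.4° + T_E sin 228° = 0.
The known terms sum to (672.5, 978.4) N, so -0.0802 T_D − 0.6691 T_E = -672.5 and -0.9968 T_D − 0.7431 T_E = -978.4.
Solving simultaneously: T_D = 255.1 N, T_E = 974.5 N.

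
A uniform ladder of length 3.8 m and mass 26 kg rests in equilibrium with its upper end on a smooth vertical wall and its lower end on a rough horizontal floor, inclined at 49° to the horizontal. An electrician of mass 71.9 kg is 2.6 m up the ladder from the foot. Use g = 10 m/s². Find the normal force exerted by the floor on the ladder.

N_floor ≈ 979 N

ΣF_y = 0: N_floor = 26×10 + 71.9×10 = 979 N.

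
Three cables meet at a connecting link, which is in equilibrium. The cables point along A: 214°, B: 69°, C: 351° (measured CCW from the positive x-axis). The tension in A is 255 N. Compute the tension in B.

Resolve: ΣF_x = 255 cos 214° + T_B cos 69° + T_C cos 351° = 0.
        ΣF_y = 255 sin 214° + T_B sin 69° + T_C sin 351° = 0.
The known terms sum to (-211.4, -142.6) N, so 0.3584 T_B + 0.9877 T_C = 211.4 and 0.9336 T_B − 0.1564 T_C = 142.6.
Solving simultaneously: T_B = 177.8 N, T_C = 149.5 N.

T_B ≈ 178 N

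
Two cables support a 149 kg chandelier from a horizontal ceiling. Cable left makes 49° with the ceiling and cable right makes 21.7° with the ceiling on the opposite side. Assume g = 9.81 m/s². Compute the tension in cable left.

Weight W = 149 × 9.81 = 1462 N acts straight down.
Horizontal: T_left cos 49° = T_right cos 21.7°  →  T_right = 0.7061 T_left.
Vertical: T_left sin 49° + T_right sin 21.7° = 1462.
Substituting the horizontal relation into the vertical equation gives 1.016 T_left = 1462, so T_left = 1439 N.

T_left ≈ 1440 N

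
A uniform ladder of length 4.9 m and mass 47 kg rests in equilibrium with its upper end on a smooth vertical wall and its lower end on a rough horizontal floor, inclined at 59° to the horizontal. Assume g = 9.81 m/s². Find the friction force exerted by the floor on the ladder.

Torques about the foot: N_wall · 4.9 sin 59° = 47×9.81×2.45 cos 59° → N_wall = 138.52 N.
ΣF_x = 0: f_floor = N_wall = 138.52 N.

f ≈ 139 N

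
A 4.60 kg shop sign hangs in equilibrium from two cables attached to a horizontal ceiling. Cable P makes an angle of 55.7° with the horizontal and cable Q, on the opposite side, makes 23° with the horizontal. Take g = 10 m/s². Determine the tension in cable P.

T_P ≈ 43.2 N

Weight W = 4.60 × 10 = 46 N acts straight down.
Horizontal: T_P cos 55.7° = T_Q cos 23°  →  T_Q = 0.6122 T_P.
Vertical: T_P sin 55.7° + T_Q sin 23° = 46.
Substituting the horizontal relation into the vertical equation gives 1.065 T_P = 46, so T_P = 43.18 N.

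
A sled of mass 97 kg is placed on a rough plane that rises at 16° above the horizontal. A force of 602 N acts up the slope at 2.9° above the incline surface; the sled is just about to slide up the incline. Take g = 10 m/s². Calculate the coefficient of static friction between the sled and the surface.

On the verge of sliding up the incline, friction is at its maximum μN and acts down the slope.
Perpendicular to incline: N = W cos 16° − P sin 2.9° = 932.4 − 30.46 = 902 N.
Along incline: P cos 2.9° − μN = W sin 16° → μ = −(W sin 16° − P cos 2.9°) / N = 0.3701.

μ ≈ 0.370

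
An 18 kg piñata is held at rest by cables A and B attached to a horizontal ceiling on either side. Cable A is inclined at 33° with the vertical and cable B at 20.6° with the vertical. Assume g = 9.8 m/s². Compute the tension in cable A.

T_A ≈ 77.1 N

Angles from the horizontal: cable A is 90° − 33° = 57°, cable B is 90° − 20.6° = 69.4°.
Weight W = 18 × 9.8 = 176.4 N acts straight down.
Horizontal: T_A cos 57° = T_B cos 69.4°  →  T_B = 1.548 T_A.
Vertical: T_A sin 57° + T_B sin 69.4° = 176.4.
Substituting the horizontal relation into the vertical equation gives 2.288 T_A = 176.4, so T_A = 77.11 N.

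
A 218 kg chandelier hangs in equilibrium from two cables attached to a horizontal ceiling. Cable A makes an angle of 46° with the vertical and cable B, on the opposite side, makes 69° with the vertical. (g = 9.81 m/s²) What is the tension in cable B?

Angles from the horizontal: cable A is 90° − 46° = 44°, cable B is 90° − 69° = 21°.
Weight W = 218 × 9.81 = 2139 N acts straight down.
Horizontal: T_A cos 44° = T_B cos 21°  →  T_A = 1.298 T_B.
Vertical: T_A sin 44° + T_B sin 21° = 2139.
Substituting the horizontal relation into the vertical equation gives 1.26 T_B = 2139, so T_B = 1697 N.

T_B ≈ 1700 N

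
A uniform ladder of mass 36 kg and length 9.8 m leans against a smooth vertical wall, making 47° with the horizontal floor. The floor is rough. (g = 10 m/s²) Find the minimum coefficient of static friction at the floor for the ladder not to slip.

μ_min ≈ 0.466

ΣF_y = 0: N_floor = 36×10 = 360 N.
Torques about the foot: N_wall · 9.8 sin 47° = 36×10×4.9 cos 47° → N_wall = 167.85 N.
ΣF_x = 0: f_floor = N_wall = 167.85 N.
μ_min = f_floor / N_floor = 167.85 / 360 = 0.4663.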